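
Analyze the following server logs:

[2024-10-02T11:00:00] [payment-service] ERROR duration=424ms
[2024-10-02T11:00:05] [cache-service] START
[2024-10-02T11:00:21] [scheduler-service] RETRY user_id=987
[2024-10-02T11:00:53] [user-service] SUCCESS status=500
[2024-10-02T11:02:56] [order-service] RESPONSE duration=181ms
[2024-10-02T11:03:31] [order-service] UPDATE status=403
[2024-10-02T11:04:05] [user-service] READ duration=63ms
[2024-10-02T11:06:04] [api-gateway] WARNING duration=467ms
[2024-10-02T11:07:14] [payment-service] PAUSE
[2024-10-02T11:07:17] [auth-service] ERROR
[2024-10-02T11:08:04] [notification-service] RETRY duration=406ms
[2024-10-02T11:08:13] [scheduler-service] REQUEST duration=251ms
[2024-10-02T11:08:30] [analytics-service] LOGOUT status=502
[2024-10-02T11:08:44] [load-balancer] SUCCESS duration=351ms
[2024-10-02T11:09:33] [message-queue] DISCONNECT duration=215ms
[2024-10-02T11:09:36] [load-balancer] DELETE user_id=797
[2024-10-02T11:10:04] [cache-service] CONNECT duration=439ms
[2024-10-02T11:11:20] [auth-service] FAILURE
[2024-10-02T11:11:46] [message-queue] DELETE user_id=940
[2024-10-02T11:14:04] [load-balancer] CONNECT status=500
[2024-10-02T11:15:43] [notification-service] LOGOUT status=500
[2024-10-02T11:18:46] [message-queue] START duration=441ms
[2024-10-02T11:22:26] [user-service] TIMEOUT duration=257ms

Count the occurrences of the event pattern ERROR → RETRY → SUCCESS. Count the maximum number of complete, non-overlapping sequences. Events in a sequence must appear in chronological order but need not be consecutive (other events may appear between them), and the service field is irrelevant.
2

To count sequences:

1. Look for pattern: ERROR → RETRY → SUCCESS
2. Greedily scan the log in chronological order, matching each sequence element in turn (ignoring service)
3. Each time the full pattern completes, increment the count and restart matching from the next event
4. Complete non-overlapping sequences found: 2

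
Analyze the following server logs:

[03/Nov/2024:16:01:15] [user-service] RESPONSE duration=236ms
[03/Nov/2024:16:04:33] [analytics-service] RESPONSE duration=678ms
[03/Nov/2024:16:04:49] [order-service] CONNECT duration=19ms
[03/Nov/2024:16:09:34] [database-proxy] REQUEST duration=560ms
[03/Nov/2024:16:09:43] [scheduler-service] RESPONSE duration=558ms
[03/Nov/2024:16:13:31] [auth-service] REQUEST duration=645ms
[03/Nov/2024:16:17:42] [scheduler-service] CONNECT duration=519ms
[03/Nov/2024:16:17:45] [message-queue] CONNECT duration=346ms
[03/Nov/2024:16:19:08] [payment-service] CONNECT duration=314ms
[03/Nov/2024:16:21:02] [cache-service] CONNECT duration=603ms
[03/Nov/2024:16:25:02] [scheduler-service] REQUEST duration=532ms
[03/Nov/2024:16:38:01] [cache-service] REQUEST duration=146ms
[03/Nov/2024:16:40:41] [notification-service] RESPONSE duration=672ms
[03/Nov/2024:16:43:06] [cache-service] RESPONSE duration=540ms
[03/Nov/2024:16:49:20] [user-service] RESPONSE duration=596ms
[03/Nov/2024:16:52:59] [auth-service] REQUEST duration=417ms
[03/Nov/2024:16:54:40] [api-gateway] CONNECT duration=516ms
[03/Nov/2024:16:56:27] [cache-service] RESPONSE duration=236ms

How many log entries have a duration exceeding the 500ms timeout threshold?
11

To count timeouts:

1. Threshold: 500ms
2. Extract duration from each log entry
3. Count entries where duration > 500
4. Timeout count: 11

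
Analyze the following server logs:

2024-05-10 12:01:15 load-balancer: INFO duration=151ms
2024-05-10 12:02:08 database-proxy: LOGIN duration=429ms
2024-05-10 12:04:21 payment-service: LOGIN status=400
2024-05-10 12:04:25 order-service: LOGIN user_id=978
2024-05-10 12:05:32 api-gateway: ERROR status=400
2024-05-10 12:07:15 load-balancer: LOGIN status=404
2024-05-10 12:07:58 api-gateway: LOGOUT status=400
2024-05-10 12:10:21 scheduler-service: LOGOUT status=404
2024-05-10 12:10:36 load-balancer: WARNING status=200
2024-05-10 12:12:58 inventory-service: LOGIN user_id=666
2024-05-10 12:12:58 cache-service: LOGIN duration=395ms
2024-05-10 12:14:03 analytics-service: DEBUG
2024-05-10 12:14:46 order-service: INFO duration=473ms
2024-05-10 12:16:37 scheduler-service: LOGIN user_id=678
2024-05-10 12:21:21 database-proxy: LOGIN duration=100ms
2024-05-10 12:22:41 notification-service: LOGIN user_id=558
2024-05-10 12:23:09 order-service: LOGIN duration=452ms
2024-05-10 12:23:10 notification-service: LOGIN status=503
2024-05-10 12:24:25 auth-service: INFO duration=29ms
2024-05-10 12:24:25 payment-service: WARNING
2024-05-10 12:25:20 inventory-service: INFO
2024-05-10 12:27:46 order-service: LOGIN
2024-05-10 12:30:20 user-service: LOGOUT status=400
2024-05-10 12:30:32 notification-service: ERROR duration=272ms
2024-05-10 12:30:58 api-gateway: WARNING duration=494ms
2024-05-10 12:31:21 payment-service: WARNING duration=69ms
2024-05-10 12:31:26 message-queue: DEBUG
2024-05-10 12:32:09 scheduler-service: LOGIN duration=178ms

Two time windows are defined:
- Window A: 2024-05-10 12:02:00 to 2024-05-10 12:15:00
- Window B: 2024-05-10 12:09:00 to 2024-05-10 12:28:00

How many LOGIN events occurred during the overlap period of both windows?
2

To find overlap events:

1. Window A: 2024-05-10 12:02:00 to 2024-05-10 12:15:00
2. Window B: 2024-05-10 12:09:00 to 2024-05-10 12:28:00
3. Overlap period: 2024-05-10 12:09:00 to 2024-05-10 12:15:00
4. Count LOGIN events in overlap: 2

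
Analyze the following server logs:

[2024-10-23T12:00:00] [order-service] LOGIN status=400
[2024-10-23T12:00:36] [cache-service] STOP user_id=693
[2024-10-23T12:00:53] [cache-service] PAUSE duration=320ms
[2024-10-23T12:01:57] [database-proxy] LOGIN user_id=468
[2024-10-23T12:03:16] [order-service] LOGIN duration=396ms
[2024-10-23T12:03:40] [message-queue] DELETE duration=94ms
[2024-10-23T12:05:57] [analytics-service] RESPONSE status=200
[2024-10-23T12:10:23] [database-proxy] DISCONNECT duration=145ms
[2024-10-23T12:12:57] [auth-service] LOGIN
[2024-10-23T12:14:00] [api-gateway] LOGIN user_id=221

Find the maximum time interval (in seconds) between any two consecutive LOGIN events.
581

To find the longest gap:

1. Extract all LOGIN events in chronological order
2. Calculate time differences between consecutive events
3. Find the maximum difference
4. Longest gap: 581 seconds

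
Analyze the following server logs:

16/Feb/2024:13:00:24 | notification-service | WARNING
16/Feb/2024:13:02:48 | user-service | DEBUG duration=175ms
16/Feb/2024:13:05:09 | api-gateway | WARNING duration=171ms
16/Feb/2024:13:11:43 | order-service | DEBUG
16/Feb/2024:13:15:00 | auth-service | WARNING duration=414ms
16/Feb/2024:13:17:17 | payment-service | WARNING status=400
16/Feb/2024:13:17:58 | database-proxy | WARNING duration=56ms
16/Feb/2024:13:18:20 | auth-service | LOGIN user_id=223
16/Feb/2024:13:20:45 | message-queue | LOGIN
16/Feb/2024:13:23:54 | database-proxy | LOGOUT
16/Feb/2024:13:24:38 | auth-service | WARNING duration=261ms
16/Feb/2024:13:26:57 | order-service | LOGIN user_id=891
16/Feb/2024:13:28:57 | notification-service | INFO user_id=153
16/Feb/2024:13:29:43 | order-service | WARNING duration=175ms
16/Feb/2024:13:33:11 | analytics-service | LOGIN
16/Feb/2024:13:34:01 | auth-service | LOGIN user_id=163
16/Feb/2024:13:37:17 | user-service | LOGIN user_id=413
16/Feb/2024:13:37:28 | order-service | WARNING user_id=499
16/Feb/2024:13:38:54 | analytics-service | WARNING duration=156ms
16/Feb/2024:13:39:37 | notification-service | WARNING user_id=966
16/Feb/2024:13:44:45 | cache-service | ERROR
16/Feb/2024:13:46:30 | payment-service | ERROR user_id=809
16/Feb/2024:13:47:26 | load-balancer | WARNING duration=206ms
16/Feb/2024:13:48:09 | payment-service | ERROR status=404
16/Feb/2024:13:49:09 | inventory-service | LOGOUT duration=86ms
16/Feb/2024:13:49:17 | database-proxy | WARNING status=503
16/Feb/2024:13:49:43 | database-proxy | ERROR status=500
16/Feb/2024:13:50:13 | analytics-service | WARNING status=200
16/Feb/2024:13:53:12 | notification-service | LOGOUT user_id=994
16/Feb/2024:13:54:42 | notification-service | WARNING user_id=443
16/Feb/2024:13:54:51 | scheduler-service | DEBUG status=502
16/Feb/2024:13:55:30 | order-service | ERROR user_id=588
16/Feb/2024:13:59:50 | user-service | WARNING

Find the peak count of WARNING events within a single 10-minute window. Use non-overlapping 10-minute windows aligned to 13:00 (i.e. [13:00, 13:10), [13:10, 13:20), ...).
3

To find the burst window:

1. Divide the log period into non-overlapping 10-minute windows starting at 13:00
2. Count WARNING events in each window
3. Find the window with maximum count
4. Maximum events in a window: 3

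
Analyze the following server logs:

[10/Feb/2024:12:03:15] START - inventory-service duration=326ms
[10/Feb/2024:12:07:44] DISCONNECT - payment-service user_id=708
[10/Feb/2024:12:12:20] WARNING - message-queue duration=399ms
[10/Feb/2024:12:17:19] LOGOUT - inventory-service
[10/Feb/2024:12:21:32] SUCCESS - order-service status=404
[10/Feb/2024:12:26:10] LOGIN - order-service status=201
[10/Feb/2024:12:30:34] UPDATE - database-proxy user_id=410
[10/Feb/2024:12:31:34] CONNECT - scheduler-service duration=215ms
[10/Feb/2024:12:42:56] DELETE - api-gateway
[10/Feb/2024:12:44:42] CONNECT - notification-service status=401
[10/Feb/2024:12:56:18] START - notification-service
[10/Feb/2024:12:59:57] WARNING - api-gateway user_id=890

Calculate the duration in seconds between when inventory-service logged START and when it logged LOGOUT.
844

To find the time between events:

1. Locate the first START event for inventory-service: 10/Feb/2024:12:03:15
2. Locate the first LOGOUT event for inventory-service: 10/Feb/2024:12:17:19
3. Calculate the difference: 10/Feb/2024:12:17:19 - 10/Feb/2024:12:03:15 = 844 seconds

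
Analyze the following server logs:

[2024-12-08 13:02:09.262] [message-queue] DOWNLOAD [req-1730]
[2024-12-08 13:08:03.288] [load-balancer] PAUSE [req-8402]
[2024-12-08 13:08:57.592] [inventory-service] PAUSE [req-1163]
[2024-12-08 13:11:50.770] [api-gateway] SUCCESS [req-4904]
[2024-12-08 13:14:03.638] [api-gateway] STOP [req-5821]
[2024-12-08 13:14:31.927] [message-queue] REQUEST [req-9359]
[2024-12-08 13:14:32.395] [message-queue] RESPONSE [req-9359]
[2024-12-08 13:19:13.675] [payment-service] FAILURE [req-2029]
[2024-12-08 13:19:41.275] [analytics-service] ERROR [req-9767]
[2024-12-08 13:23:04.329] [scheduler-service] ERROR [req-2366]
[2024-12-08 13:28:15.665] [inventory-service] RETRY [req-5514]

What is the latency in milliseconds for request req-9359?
468

To calculate latency:

1. Find REQUEST with id req-9359: 2024-12-08 13:14:31.927
2. Find RESPONSE with id req-9359: 2024-12-08 13:14:32.395
3. Latency: 2024-12-08 13:14:32.395 - 2024-12-08 13:14:31.927 = 468ms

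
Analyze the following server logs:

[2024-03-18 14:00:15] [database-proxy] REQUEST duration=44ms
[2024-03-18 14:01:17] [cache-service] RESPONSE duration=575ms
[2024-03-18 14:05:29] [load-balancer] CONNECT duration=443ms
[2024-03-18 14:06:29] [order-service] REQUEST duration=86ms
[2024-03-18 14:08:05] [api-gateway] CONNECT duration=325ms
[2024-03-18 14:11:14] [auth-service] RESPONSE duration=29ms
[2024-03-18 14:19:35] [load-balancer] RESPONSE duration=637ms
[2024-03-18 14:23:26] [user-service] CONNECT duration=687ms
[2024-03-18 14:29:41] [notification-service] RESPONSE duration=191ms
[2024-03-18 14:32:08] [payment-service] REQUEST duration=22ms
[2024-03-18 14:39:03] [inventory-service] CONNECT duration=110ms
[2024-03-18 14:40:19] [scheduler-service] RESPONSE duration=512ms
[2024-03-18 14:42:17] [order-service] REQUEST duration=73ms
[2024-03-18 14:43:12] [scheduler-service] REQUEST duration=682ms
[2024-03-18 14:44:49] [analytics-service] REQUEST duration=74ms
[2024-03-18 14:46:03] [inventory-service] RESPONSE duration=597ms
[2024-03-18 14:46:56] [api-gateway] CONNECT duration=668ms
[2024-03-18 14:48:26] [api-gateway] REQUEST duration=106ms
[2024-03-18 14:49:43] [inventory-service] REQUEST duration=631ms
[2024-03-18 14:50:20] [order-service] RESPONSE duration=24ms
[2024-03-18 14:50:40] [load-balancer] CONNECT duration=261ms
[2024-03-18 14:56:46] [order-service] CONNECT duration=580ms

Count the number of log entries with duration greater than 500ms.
9

To count timeouts:

1. Threshold: 500ms
2. Extract duration from each log entry
3. Count entries where duration > 500
4. Timeout count: 9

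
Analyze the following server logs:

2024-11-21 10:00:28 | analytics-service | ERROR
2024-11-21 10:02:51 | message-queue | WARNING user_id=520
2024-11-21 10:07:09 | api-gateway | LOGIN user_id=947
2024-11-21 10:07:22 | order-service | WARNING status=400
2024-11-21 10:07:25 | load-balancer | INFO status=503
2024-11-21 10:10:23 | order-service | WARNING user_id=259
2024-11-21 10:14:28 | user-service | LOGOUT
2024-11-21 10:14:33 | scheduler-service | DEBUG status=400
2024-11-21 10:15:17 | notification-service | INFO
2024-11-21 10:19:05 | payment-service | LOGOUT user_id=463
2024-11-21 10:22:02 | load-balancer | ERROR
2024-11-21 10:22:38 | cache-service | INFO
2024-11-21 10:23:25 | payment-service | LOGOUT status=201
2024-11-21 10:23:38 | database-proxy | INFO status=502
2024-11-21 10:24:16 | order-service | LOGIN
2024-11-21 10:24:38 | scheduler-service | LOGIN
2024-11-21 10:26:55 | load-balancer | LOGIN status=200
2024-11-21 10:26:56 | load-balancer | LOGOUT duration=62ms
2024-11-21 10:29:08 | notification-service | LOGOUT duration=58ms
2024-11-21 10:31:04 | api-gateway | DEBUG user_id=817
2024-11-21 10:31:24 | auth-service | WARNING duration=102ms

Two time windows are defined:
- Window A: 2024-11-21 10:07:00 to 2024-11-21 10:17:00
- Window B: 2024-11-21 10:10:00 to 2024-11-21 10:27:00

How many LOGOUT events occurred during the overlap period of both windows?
1

To find overlap events:

1. Window A: 2024-11-21 10:07:00 to 2024-11-21 10:17:00
2. Window B: 2024-11-21 10:10:00 to 2024-11-21 10:27:00
3. Overlap period: 2024-11-21 10:10:00 to 2024-11-21 10:17:00
4. Count LOGOUT events in overlap: 1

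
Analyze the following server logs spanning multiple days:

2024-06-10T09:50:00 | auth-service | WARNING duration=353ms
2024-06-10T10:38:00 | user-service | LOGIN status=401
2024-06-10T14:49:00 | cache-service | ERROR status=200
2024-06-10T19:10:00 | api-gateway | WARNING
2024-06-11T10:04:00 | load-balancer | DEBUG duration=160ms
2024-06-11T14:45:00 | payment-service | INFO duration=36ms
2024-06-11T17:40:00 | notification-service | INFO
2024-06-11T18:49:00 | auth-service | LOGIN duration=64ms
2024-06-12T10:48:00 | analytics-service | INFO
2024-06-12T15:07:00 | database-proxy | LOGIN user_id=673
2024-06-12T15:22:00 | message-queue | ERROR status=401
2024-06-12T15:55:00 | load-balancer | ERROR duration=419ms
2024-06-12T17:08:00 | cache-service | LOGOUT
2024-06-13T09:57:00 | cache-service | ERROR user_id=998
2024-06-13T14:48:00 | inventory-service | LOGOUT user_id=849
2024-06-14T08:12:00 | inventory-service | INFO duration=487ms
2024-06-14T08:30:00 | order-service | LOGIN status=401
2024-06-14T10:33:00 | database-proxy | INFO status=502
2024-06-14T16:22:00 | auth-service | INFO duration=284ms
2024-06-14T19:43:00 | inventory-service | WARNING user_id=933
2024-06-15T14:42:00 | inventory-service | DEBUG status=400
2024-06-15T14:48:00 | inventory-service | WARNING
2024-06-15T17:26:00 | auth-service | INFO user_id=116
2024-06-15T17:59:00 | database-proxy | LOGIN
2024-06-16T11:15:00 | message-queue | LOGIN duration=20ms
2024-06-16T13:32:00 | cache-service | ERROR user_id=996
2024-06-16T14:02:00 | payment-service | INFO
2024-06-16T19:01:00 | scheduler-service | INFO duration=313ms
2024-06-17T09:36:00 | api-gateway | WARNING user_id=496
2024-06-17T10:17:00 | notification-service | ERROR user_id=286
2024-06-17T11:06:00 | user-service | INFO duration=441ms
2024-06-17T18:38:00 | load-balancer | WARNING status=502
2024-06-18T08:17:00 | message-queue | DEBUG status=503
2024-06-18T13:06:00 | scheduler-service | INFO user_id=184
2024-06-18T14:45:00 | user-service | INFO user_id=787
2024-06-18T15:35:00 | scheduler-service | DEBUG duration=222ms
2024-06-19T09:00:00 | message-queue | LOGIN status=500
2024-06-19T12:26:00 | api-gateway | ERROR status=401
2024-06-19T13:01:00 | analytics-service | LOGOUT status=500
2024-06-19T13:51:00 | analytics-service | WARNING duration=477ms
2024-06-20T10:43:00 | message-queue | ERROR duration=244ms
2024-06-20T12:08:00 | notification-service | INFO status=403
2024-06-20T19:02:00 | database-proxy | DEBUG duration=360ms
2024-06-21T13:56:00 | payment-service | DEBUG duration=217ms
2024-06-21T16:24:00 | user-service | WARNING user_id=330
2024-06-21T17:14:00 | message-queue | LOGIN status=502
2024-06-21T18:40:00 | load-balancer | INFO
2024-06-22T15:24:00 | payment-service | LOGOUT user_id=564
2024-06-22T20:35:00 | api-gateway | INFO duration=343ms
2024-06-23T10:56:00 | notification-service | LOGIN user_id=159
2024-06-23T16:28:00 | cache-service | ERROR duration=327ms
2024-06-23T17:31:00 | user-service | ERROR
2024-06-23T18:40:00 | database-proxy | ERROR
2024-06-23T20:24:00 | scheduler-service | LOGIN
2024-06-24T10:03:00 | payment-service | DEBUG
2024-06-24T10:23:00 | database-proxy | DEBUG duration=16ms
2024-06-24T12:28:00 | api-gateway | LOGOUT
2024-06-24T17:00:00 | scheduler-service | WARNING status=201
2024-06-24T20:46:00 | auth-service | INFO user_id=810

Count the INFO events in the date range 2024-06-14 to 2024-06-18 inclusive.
9

To filter by date range:

1. Date range: 2024-06-14 through 2024-06-18, both dates inclusive
2. Filter for INFO events whose date falls in this range
3. Count matching events: 9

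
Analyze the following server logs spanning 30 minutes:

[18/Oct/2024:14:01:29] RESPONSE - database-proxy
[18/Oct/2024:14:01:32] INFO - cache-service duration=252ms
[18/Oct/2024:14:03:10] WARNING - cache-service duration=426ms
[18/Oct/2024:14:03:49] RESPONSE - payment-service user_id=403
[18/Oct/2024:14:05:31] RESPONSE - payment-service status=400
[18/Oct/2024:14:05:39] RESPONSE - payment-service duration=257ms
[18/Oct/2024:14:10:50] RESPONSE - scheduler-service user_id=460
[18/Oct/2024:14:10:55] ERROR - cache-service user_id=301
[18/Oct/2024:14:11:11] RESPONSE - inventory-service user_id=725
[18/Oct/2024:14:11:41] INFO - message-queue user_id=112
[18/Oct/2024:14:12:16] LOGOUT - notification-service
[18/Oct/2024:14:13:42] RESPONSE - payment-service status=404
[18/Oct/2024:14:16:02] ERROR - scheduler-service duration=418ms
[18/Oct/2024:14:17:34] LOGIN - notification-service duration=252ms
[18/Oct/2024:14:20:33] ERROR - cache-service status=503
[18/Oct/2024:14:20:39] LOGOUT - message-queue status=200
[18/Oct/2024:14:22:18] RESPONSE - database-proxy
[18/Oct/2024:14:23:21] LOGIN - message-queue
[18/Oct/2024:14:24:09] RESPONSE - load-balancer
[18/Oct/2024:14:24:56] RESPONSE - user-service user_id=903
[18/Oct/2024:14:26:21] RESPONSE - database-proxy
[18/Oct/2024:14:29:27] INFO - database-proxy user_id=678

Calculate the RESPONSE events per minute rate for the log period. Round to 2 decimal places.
0.37

To calculate the rate:

1. Count total RESPONSE events: 11
2. Total time period: 30 minutes
3. Rate = 11 / 30 = 0.37 events per minute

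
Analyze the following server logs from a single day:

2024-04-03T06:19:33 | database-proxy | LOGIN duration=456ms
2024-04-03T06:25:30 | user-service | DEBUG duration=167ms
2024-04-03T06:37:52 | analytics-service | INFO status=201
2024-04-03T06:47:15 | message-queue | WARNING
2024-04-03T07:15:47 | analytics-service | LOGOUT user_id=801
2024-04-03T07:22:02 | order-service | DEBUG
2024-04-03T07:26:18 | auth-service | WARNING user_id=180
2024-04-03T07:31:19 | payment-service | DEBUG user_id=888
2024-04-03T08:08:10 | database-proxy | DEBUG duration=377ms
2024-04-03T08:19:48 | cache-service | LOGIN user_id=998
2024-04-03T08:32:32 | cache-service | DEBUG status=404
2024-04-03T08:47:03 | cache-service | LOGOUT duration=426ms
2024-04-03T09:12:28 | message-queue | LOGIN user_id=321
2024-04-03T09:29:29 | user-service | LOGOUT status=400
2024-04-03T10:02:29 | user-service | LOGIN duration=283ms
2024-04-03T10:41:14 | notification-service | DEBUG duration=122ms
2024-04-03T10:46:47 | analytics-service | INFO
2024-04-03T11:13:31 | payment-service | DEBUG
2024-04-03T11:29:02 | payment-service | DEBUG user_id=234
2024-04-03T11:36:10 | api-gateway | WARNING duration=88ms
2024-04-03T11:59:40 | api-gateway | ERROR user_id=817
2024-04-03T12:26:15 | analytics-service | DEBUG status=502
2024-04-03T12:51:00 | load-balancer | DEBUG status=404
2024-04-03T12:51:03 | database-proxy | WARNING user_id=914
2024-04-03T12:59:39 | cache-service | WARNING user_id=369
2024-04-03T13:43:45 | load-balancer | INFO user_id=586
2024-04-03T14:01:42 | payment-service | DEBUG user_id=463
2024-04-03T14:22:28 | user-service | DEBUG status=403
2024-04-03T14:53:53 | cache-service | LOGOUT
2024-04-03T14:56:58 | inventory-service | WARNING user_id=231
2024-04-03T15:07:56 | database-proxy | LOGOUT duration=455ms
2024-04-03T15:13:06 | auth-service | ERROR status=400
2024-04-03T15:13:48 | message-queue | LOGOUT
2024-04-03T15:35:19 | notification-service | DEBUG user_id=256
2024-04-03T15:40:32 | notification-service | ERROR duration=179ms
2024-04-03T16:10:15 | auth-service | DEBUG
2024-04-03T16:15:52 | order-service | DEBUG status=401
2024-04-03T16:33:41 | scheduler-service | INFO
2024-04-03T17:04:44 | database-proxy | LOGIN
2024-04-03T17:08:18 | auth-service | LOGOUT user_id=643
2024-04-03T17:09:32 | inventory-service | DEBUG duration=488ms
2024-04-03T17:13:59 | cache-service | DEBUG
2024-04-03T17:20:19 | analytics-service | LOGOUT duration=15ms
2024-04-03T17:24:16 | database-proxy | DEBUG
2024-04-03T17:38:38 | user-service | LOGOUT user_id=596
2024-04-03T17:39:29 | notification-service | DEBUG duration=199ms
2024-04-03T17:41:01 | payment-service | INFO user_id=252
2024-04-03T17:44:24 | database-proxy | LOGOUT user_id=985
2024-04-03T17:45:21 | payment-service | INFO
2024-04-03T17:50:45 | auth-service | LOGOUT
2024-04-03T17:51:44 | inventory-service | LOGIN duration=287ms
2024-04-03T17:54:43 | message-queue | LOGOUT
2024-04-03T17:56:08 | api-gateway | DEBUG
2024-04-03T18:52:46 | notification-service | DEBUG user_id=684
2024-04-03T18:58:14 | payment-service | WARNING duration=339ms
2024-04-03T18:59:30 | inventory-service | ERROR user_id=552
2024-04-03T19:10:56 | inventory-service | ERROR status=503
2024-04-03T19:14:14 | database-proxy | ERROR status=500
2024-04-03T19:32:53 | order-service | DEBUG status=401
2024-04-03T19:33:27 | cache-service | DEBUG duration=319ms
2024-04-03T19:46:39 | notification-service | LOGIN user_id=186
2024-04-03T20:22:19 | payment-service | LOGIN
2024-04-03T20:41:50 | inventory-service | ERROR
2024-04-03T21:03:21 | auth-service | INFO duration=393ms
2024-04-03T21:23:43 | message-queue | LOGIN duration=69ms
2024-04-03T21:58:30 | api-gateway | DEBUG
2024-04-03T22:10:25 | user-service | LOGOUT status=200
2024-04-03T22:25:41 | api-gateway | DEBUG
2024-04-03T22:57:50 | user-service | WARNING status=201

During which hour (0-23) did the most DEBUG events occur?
17

To find the peak hour:

1. Group all DEBUG events by hour
2. Count events in each hour
3. Find hour with maximum count
4. Peak hour: 17 (with 5 events)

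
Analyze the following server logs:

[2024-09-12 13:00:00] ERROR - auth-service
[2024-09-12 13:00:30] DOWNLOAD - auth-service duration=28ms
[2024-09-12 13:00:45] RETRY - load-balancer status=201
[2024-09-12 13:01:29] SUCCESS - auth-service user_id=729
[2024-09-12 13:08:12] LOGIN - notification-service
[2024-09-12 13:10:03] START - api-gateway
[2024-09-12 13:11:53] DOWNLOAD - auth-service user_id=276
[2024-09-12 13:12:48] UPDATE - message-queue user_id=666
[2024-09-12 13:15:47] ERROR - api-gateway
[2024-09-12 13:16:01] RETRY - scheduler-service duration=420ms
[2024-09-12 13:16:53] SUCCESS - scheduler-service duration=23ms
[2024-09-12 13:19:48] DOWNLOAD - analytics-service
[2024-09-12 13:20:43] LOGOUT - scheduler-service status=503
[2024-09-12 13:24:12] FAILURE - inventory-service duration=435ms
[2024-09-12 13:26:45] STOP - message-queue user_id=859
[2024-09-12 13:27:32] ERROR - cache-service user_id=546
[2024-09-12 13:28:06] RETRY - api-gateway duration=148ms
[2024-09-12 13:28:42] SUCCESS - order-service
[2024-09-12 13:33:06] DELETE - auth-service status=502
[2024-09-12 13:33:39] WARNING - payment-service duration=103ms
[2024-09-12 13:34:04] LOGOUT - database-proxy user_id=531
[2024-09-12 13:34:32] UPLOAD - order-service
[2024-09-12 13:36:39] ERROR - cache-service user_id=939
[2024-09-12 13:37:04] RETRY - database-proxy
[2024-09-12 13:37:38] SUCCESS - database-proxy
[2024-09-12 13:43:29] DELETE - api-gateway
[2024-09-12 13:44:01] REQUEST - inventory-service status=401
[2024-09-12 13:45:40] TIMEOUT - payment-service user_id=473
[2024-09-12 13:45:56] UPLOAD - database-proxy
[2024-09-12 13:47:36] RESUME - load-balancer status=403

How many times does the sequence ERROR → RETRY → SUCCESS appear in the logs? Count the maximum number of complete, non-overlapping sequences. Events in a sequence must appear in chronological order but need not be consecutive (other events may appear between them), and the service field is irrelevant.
4

To count sequences:

1. Look for pattern: ERROR → RETRY → SUCCESS
2. Greedily scan the log in chronological order, matching each sequence element in turn (ignoring service)
3. Each time the full pattern completes, increment the count and restart matching from the next event
4. Complete non-overlapping sequences found: 4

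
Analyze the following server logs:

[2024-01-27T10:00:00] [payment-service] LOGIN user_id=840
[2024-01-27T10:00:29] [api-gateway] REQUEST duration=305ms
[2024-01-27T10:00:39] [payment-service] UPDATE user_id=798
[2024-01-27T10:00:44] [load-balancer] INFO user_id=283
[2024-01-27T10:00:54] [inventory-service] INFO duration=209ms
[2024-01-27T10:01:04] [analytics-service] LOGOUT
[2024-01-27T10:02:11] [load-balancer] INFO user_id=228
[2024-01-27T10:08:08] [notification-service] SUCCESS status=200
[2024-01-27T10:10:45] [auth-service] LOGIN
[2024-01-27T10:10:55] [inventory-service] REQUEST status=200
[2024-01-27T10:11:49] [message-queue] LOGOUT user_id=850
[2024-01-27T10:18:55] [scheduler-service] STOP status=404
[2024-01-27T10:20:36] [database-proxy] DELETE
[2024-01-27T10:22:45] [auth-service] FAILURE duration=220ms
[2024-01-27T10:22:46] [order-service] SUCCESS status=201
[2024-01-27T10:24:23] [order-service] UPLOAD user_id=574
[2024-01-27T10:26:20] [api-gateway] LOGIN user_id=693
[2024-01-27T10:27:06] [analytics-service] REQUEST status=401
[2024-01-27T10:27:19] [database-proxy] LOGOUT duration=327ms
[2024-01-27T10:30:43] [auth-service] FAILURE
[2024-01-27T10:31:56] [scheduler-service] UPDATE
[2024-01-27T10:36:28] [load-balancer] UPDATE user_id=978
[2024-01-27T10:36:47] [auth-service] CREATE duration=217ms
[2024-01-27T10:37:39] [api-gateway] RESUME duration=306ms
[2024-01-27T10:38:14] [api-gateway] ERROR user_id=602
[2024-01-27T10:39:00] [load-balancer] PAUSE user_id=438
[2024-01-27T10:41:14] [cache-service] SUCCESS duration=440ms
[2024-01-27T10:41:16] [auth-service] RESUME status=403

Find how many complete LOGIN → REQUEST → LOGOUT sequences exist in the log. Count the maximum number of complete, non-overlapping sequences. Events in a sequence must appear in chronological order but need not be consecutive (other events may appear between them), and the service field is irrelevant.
3

To count sequences:

1. Look for pattern: LOGIN → REQUEST → LOGOUT
2. Greedily scan the log in chronological order, matching each sequence element in turn (ignoring service)
3. Each time the full pattern completes, increment the count and restart matching from the next event
4. Complete non-overlapping sequences found: 3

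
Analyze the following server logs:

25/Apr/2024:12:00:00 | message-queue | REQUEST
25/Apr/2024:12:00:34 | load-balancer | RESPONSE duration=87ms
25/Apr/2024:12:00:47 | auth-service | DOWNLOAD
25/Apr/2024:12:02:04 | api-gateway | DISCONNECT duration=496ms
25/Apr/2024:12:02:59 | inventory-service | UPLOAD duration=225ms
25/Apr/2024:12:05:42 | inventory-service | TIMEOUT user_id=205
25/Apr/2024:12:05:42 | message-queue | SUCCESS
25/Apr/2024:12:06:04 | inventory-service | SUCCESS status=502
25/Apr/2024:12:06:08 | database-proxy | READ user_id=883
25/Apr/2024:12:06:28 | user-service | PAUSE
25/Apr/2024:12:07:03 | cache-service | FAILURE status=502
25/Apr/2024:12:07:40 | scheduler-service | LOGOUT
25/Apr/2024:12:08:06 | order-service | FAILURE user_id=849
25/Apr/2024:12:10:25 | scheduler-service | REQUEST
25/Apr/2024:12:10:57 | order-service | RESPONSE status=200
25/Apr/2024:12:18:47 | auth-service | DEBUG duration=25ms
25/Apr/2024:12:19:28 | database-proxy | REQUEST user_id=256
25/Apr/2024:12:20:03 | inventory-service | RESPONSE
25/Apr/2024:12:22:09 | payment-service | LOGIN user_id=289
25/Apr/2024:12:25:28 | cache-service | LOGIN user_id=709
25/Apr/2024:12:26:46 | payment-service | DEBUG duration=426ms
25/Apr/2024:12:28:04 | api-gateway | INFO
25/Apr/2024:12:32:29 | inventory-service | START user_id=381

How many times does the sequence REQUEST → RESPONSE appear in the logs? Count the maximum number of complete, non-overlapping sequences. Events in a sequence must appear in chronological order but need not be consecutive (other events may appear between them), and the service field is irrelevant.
3

To count sequences:

1. Look for pattern: REQUEST → RESPONSE
2. Greedily scan the log in chronological order, matching each sequence element in turn (ignoring service)
3. Each time the full pattern completes, increment the count and restart matching from the next event
4. Complete non-overlapping sequences found: 3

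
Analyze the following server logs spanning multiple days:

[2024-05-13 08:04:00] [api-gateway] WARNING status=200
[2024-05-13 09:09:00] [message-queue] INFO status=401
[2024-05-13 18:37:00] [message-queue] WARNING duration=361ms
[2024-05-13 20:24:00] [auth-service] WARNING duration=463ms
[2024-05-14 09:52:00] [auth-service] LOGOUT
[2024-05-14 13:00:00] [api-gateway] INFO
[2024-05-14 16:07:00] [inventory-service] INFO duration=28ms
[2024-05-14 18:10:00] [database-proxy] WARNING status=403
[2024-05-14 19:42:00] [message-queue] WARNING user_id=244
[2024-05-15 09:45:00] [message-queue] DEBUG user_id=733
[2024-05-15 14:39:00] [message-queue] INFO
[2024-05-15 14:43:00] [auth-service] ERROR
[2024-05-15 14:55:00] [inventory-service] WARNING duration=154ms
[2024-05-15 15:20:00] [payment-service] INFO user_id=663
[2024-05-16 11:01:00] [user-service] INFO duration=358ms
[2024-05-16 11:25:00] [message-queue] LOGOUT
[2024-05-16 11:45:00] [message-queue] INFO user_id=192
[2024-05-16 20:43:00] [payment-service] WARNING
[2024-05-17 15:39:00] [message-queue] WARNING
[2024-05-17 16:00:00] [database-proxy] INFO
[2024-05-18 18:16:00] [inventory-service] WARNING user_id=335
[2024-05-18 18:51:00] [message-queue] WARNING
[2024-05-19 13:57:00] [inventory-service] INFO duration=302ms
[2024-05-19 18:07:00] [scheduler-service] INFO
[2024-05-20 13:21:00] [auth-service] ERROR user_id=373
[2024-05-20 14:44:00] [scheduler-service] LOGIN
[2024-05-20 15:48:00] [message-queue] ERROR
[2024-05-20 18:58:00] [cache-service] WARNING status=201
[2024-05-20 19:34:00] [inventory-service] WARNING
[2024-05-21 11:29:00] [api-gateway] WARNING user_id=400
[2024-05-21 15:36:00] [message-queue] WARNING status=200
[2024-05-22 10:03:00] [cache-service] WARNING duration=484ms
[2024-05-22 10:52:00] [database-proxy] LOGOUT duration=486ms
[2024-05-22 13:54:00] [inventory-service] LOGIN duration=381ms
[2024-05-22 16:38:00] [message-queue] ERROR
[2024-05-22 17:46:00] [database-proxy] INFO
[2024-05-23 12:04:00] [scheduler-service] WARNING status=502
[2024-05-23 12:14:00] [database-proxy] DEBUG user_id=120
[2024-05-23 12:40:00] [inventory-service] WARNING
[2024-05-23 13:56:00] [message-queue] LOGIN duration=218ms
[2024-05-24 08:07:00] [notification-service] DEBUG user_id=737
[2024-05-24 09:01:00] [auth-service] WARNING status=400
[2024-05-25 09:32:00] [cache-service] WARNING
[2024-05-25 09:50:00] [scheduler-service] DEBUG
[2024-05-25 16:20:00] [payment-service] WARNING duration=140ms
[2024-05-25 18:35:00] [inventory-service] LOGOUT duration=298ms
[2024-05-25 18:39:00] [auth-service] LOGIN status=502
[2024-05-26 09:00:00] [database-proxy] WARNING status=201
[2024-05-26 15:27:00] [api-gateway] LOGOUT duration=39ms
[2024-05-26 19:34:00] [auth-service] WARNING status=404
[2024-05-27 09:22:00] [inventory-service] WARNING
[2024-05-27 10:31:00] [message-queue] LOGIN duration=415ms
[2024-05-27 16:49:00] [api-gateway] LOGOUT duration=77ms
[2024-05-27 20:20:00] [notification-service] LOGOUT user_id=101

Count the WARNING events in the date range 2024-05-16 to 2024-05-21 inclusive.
8

To filter by date range:

1. Date range: 2024-05-16 through 2024-05-21, both dates inclusive
2. Filter for WARNING events whose date falls in this range
3. Count matching events: 8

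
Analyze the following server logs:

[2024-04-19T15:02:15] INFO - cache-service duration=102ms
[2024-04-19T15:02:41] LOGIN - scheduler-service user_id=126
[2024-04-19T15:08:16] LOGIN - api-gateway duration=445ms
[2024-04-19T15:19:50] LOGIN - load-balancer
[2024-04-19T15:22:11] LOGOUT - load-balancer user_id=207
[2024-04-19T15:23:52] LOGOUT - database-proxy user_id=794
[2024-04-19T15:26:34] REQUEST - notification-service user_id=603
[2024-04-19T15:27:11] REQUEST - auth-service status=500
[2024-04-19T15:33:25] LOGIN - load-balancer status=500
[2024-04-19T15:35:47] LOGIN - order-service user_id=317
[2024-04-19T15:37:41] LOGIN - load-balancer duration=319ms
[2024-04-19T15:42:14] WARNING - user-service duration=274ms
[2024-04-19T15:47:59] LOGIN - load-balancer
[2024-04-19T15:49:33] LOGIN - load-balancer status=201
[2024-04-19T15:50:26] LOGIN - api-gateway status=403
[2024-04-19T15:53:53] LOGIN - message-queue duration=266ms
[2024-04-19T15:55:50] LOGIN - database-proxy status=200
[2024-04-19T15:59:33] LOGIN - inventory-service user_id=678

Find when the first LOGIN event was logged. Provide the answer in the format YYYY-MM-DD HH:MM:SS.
2024-04-19 15:02:41

To find the first event:

1. Filter for all LOGIN events
2. Sort by timestamp
3. Select the first one
4. Timestamp: 2024-04-19 15:02:41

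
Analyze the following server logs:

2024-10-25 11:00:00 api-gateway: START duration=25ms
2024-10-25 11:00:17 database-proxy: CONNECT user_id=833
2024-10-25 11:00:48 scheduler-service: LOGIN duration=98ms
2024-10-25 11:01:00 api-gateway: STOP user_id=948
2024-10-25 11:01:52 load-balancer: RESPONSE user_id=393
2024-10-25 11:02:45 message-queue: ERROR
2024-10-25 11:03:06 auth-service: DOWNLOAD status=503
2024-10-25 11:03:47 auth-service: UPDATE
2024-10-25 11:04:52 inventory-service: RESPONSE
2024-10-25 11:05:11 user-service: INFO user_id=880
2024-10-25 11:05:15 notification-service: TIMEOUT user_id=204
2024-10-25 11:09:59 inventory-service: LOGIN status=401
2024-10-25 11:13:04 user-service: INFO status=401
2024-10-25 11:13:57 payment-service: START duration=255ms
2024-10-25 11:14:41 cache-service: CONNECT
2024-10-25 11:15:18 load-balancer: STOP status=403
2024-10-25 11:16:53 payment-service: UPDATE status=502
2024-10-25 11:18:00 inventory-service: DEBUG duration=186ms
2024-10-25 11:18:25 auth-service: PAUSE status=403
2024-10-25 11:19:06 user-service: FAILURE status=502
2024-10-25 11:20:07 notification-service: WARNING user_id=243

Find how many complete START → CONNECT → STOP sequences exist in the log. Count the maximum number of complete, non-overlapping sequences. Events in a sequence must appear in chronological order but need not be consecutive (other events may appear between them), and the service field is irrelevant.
2

To count sequences:

1. Look for pattern: START → CONNECT → STOP
2. Greedily scan the log in chronological order, matching each sequence element in turn (ignoring service)
3. Each time the full pattern completes, increment the count and restart matching from the next event
4. Complete non-overlapping sequences found: 2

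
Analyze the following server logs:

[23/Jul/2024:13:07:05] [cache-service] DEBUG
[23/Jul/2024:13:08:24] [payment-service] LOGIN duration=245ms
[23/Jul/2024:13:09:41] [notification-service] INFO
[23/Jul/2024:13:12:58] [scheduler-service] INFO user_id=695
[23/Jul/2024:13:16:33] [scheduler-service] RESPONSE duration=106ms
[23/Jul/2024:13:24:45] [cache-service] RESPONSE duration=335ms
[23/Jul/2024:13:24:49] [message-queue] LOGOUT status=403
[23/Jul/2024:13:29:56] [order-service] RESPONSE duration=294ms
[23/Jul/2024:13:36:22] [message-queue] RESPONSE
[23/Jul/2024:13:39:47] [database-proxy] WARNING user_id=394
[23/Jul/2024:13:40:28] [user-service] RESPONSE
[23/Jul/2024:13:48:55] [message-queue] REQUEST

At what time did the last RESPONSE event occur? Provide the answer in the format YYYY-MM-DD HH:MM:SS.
2024-07-23 13:40:28

To find the last event:

1. Filter for all RESPONSE events
2. Sort by timestamp
3. Select the last one
4. Timestamp: 2024-07-23 13:40:28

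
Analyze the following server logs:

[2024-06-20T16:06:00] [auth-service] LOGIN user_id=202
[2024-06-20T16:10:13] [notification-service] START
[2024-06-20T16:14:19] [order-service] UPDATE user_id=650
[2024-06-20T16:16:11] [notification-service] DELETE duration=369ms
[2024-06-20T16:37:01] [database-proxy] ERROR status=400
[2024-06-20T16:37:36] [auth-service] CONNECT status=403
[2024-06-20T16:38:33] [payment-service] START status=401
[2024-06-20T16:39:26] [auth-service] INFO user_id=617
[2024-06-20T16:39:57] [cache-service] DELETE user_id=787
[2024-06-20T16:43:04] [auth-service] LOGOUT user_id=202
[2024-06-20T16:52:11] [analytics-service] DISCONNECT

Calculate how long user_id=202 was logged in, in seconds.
2224

To calculate session duration:

1. Find LOGIN event for user_id=202: 2024-06-20T16:06:00
2. Find LOGOUT event for user_id=202: 2024-06-20T16:43:04
3. Session duration: 2024-06-20T16:43:04 - 2024-06-20T16:06:00 = 2224 seconds (37 minutes)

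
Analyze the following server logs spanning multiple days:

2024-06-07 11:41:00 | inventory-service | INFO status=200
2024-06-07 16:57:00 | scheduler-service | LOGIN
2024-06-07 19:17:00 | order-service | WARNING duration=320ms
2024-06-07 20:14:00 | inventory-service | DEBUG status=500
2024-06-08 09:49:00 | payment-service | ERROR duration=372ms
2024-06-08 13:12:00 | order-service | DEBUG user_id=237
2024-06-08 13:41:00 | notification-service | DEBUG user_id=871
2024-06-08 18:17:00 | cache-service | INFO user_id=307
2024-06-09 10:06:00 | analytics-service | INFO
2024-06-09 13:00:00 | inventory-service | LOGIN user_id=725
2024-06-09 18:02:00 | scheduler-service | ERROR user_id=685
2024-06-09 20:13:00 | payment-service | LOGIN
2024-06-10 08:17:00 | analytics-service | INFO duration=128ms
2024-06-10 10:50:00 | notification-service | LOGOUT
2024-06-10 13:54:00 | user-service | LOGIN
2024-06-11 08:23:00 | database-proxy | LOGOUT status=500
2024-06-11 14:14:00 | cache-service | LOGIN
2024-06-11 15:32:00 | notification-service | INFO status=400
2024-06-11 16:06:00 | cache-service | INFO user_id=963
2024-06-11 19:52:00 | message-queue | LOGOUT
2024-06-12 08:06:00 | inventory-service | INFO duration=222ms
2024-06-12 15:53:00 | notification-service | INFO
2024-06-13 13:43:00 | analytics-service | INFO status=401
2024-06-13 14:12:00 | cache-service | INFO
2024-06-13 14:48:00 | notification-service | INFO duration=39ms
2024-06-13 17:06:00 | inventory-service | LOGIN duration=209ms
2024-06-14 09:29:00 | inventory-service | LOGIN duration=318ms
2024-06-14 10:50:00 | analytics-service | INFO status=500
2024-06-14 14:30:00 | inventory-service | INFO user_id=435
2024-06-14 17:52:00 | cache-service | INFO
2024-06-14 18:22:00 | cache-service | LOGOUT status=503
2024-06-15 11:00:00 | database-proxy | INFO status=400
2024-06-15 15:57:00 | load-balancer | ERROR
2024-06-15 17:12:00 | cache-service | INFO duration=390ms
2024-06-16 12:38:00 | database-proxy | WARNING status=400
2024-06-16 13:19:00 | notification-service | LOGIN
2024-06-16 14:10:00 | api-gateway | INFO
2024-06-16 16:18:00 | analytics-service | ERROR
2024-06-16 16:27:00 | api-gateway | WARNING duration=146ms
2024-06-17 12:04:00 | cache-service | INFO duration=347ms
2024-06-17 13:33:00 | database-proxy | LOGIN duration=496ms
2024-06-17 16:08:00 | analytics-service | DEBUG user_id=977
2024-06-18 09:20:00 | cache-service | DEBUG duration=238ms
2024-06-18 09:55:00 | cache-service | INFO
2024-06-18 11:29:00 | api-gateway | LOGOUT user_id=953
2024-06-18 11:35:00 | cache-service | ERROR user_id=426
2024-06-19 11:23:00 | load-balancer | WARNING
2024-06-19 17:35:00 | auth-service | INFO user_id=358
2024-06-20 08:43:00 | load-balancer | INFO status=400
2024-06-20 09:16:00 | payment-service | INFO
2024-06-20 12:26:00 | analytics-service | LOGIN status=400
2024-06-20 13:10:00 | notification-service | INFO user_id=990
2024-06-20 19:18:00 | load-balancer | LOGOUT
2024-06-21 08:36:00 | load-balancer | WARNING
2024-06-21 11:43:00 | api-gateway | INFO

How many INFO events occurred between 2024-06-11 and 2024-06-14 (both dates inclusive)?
10

To filter by date range:

1. Date range: 2024-06-11 through 2024-06-14, both dates inclusive
2. Filter for INFO events whose date falls in this range
3. Count matching events: 10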